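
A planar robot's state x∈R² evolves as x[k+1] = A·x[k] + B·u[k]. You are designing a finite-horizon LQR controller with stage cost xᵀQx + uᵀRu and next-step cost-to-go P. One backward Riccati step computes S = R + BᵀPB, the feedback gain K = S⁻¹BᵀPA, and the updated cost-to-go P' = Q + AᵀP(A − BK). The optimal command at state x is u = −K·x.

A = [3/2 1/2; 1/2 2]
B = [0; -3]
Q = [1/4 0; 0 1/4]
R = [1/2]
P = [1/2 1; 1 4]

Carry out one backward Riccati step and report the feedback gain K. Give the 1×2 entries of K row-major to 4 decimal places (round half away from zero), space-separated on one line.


-0.2877 -0.6986

BᵀP = [-3.0000 -12.0000]
S = R + BᵀPB = [1/2] + [36.0000] = [36.5000]
BᵀPA = [-10.5000 -25.5000]
K = S⁻¹·BᵀPA = [-0.2877 -0.6986]
A−BK = [1.5000 0.5000; -0.3630 -0.0959]
AᵀP(A−BK) = [0.6045 0.2894; 0.2894 0.3099]
P' = Q + AᵀP(A−BK) = [0.8545 0.2894; 0.2894 0.5599]
tr(P') = 1.4144


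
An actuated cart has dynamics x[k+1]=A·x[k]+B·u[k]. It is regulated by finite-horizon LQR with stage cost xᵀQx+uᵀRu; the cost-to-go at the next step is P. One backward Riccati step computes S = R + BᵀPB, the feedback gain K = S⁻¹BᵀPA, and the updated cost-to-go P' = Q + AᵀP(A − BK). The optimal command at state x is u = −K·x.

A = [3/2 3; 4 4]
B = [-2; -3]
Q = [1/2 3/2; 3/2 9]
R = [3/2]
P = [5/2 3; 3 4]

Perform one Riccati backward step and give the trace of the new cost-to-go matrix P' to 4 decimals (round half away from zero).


BᵀP = [-14.0000 -18.0000]
S = R + BᵀPB = [3/2] + [82.0000] = [83.5000]
BᵀPA = [-93.0000 -114.0000]
K = S⁻¹·BᵀPA = [-1.1138 -1.3653]
A−BK = [-0.7275 0.2695; 0.6587 -0.0958]
AᵀP(A−BK) = [2.0442 2.2799; 2.2799 2.8593]
P' = Q + AᵀP(A−BK) = [2.5442 3.7799; 3.7799 11.8593]
tr(P') = 14.4034

14.4034


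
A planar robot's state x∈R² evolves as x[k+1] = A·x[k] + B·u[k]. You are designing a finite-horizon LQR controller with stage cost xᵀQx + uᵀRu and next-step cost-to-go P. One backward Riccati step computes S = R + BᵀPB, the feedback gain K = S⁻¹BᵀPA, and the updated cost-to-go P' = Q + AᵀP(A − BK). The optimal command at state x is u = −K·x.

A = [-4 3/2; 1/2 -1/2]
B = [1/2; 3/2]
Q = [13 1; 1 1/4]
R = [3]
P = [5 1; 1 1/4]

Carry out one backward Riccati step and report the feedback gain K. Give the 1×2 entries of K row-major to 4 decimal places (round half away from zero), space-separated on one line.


BᵀP = [4.0000 0.8750]
S = R + BᵀPB = [3] + [3.3125] = [6.3125]
BᵀPA = [-15.5625 5.5625]
K = S⁻¹·BᵀPA = [-2.4653 0.8812]
A−BK = [-2.7673 1.0594; 4.1980 -1.8218]
AᵀP(A−BK) = [37.6955 -13.5990; -13.5990 4.9109]
P' = Q + AᵀP(A−BK) = [50.6955 -12.5990; -12.5990 5.1609]
tr(P') = 55.8564

-2.4653 0.8812


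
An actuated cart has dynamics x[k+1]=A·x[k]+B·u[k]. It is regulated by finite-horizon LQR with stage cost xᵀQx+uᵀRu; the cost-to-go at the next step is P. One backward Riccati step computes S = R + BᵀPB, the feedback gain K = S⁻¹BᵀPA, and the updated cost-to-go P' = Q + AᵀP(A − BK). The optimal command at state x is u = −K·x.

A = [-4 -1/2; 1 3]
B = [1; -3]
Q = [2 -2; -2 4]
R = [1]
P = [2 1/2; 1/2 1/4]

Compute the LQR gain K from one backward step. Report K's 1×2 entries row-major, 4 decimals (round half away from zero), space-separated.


BᵀP = [0.5000 -0.2500]
S = R + BᵀPB = [1] + [1.2500] = [2.2500]
BᵀPA = [-2.2500 -1.0000]
K = S⁻¹·BᵀPA = [-1.0000 -0.4444]
A−BK = [-3.0000 -0.0556; -2.0000 1.6667]
AᵀP(A−BK) = [26.0000 -2.5000; -2.5000 0.8056]
P' = Q + AᵀP(A−BK) = [28.0000 -4.5000; -4.5000 4.8056]
tr(P') = 32.8056

-1.0000 -0.4444


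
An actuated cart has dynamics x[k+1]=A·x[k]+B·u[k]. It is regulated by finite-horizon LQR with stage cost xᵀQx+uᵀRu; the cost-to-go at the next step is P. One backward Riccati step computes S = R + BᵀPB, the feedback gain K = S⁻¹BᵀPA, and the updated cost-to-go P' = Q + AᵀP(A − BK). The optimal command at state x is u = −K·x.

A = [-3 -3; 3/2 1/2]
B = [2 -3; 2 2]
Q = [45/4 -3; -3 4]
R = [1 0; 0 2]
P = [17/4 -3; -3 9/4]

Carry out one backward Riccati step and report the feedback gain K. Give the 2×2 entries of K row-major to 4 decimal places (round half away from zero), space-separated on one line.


BᵀP = [2.5000 -1.5000; -18.7500 13.5000]
S = R + BᵀPB = [1 0; 0 2] + [2.0000 -10.5000; -10.5000 83.2500] = [3.0000 -10.5000; -10.5000 85.2500]
BᵀPA = [-9.7500 -8.2500; 76.5000 63.0000]
K = S⁻¹·BᵀPA = [-0.1920 -0.2874; 0.8737 0.7036]
A−BK = [0.0052 -0.3144; 0.1366 -0.3325]
AᵀP(A−BK) = [1.6015 1.3096; 1.3096 1.1144]
P' = Q + AᵀP(A−BK) = [12.8515 -1.6904; -1.6904 5.1144]
tr(P') = 17.9659

-0.1920 -0.2874 0.8737 0.7036


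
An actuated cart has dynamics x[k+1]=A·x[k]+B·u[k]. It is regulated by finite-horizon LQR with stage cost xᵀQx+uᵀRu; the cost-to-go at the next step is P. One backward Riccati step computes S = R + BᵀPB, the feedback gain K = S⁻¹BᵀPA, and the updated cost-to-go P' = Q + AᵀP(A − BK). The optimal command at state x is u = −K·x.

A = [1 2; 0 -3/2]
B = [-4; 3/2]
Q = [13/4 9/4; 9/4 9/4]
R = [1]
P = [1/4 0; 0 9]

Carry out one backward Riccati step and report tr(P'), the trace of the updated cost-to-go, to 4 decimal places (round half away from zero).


BᵀP = [-1.0000 13.5000]
S = R + BᵀPB = [1] + [24.2500] = [25.2500]
BᵀPA = [-1.0000 -22.2500]
K = S⁻¹·BᵀPA = [-0.0396 -0.8812]
A−BK = [0.8416 -1.5248; 0.0594 -0.1782]
AᵀP(A−BK) = [0.2104 -0.3812; -0.3812 1.6436]
P' = Q + AᵀP(A−BK) = [3.4604 1.8688; 1.8688 3.8936]
tr(P') = 7.3540

7.3540


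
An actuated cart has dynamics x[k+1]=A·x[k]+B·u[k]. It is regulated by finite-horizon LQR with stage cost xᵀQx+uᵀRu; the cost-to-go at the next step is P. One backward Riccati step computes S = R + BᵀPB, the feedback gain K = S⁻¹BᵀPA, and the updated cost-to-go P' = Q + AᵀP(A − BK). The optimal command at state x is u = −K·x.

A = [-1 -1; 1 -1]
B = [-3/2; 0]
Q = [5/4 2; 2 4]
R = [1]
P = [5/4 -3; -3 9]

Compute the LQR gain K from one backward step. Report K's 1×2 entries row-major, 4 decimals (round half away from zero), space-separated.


BᵀP = [-1.8750 4.5000]
S = R + BᵀPB = [1] + [2.8125] = [3.8125]
BᵀPA = [6.3750 -2.6250]
K = S⁻¹·BᵀPA = [1.6721 -0.6885]
A−BK = [1.5082 -2.0328; 1.0000 -1.0000]
AᵀP(A−BK) = [5.5902 -3.3607; -3.3607 2.4426]
P' = Q + AᵀP(A−BK) = [6.8402 -1.3607; -1.3607 6.4426]
tr(P') = 13.2828

1.6721 -0.6885


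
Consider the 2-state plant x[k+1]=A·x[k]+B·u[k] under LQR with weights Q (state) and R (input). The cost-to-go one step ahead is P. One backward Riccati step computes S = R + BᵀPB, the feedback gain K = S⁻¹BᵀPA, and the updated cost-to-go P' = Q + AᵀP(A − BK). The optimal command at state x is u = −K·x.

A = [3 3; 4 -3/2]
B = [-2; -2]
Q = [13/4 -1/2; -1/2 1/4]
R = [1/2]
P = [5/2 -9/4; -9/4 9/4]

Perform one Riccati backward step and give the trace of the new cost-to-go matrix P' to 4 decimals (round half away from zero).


BᵀP = [-0.5000 0.0000]
S = R + BᵀPB = [1/2] + [1.0000] = [1.5000]
BᵀPA = [-1.5000 -1.5000]
K = S⁻¹·BᵀPA = [-1.0000 -1.0000]
A−BK = [1.0000 1.0000; 2.0000 -3.5000]
AᵀP(A−BK) = [3.0000 -9.3750; -9.3750 46.3125]
P' = Q + AᵀP(A−BK) = [6.2500 -9.8750; -9.8750 46.5625]
tr(P') = 52.8125

52.8125


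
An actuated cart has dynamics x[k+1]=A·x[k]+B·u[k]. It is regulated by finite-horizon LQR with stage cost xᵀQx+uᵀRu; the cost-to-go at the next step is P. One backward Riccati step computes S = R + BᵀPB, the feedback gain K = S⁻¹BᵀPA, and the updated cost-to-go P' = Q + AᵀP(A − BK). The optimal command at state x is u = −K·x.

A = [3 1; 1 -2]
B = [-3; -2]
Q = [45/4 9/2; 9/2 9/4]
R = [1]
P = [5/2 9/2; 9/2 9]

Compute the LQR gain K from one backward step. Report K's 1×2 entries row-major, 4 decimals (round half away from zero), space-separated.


BᵀP = [-16.5000 -31.5000]
S = R + BᵀPB = [1] + [112.5000] = [113.5000]
BᵀPA = [-81.0000 46.5000]
K = S⁻¹·BᵀPA = [-0.7137 0.4097]
A−BK = [0.8590 2.2291; -0.4273 -1.1806]
AᵀP(A−BK) = [0.6938 0.1850; 0.1850 1.4493]
P' = Q + AᵀP(A−BK) = [11.9438 4.6850; 4.6850 3.6993]
tr(P') = 15.6432

-0.7137 0.4097


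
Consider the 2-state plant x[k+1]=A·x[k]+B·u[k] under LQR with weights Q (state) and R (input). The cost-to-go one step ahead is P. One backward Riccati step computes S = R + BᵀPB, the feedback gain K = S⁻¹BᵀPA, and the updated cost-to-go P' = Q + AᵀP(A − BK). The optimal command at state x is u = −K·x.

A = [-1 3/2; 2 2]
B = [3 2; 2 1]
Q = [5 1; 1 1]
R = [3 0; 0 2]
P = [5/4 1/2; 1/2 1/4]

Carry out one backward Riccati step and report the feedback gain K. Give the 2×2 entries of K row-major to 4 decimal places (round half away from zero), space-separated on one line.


-0.0185 0.3484 -0.0311 0.3236

BᵀP = [4.7500 2.0000; 3.0000 1.2500]
S = R + BᵀPB = [3 0; 0 2] + [18.2500 11.5000; 11.5000 7.2500] = [21.2500 11.5000; 11.5000 9.2500]
BᵀPA = [-0.7500 11.1250; -0.5000 7.0000]
K = S⁻¹·BᵀPA = [-0.0185 0.3484; -0.0311 0.3236]
A−BK = [-0.8824 -0.1924; 2.0680 0.9796]
AᵀP(A−BK) = [0.2206 0.0481; 0.0481 0.6713]
P' = Q + AᵀP(A−BK) = [5.2206 1.0481; 1.0481 1.6713]
tr(P') = 6.8919


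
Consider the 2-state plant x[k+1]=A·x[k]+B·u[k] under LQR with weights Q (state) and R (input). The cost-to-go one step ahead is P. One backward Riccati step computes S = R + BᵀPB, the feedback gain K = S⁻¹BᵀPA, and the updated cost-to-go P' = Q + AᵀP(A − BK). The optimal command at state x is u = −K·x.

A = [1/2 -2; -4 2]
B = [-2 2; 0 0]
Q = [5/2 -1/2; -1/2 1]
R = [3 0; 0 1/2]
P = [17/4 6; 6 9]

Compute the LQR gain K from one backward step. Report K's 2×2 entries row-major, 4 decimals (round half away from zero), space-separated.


BᵀP = [-8.5000 -12.0000; 8.5000 12.0000]
S = R + BᵀPB = [3 0; 0 1/2] + [17.0000 -17.0000; -17.0000 17.0000] = [20.0000 -17.0000; -17.0000 17.5000]
BᵀPA = [43.7500 -7.0000; -43.7500 7.0000]
K = S⁻¹·BᵀPA = [0.3586 -0.0574; -2.1516 0.3443]
A−BK = [5.5205 -2.8033; -4.0000 2.0000]
AᵀP(A−BK) = [11.2392 -4.6783; -4.6783 2.1885]
P' = Q + AᵀP(A−BK) = [13.7392 -5.1783; -5.1783 3.1885]
tr(P') = 16.9278

0.3586 -0.0574 -2.1516 0.3443


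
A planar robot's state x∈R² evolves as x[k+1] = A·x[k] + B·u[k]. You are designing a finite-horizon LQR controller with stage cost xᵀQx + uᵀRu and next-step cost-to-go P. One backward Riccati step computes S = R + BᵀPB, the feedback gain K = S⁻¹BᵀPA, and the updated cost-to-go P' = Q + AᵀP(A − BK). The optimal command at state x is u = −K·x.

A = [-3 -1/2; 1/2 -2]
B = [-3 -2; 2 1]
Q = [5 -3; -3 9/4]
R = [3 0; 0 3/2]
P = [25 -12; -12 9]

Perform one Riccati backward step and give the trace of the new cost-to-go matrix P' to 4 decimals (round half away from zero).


BᵀP = [-99.0000 54.0000; -62.0000 33.0000]
S = R + BᵀPB = [3 0; 0 3/2] + [405.0000 252.0000; 252.0000 157.0000] = [408.0000 252.0000; 252.0000 158.5000]
BᵀPA = [324.0000 -58.5000; 202.5000 -35.0000]
K = S⁻¹·BᵀPA = [0.2784 -0.3885; 0.8351 0.3969]
A−BK = [-0.4948 -0.8718; -0.8918 -1.6198]
AᵀP(A−BK) = [3.9665 5.0103; 5.0103 9.4127]
P' = Q + AᵀP(A−BK) = [8.9665 2.0103; 2.0103 11.6627]
tr(P') = 20.6292

20.6292


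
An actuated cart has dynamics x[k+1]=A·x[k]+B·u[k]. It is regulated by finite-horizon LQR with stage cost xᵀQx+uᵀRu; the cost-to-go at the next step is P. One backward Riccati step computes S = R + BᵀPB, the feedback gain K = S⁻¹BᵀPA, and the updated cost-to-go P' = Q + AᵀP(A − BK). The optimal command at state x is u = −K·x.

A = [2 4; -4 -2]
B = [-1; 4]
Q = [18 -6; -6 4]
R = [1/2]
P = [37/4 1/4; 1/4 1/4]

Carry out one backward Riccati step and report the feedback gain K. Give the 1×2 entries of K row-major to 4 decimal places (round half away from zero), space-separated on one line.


BᵀP = [-8.2500 0.7500]
S = R + BᵀPB = [1/2] + [11.2500] = [11.7500]
BᵀPA = [-19.5000 -34.5000]
K = S⁻¹·BᵀPA = [-1.6596 -2.9362]
A−BK = [0.3404 1.0638; 2.6383 9.7447]
AᵀP(A−BK) = [4.6383 13.7447; 13.7447 43.7021]
P' = Q + AᵀP(A−BK) = [22.6383 7.7447; 7.7447 47.7021]
tr(P') = 70.3404

-1.6596 -2.9362


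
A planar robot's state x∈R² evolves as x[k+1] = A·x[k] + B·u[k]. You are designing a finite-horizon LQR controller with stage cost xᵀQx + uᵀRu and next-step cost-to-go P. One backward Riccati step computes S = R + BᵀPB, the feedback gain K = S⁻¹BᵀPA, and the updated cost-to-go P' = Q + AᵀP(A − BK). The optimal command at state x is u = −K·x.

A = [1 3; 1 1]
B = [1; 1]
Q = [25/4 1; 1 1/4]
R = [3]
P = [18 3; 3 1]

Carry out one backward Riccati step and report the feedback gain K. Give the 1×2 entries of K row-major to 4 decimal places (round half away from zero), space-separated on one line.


BᵀP = [21.0000 4.0000]
S = R + BᵀPB = [3] + [25.0000] = [28.0000]
BᵀPA = [25.0000 67.0000]
K = S⁻¹·BᵀPA = [0.8929 2.3929]
A−BK = [0.1071 0.6071; 0.1071 -1.3929]
AᵀP(A−BK) = [2.6786 7.1786; 7.1786 20.6786]
P' = Q + AᵀP(A−BK) = [8.9286 8.1786; 8.1786 20.9286]
tr(P') = 29.8571

0.8929 2.3929


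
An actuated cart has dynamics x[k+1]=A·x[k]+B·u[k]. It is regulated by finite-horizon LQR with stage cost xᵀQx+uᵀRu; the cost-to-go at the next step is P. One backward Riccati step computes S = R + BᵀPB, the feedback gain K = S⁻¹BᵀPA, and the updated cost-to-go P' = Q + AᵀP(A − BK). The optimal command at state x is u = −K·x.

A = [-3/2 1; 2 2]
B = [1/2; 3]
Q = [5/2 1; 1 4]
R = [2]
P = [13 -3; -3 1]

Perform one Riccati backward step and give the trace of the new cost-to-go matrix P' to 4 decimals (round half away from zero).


54.0238

BᵀP = [-2.5000 1.5000]
S = R + BᵀPB = [2] + [3.2500] = [5.2500]
BᵀPA = [6.7500 0.5000]
K = S⁻¹·BᵀPA = [1.2857 0.0952]
A−BK = [-2.1429 0.9524; -1.8571 1.7143]
AᵀP(A−BK) = [42.5714 -13.1429; -13.1429 4.9524]
P' = Q + AᵀP(A−BK) = [45.0714 -12.1429; -12.1429 8.9524]
tr(P') = 54.0238


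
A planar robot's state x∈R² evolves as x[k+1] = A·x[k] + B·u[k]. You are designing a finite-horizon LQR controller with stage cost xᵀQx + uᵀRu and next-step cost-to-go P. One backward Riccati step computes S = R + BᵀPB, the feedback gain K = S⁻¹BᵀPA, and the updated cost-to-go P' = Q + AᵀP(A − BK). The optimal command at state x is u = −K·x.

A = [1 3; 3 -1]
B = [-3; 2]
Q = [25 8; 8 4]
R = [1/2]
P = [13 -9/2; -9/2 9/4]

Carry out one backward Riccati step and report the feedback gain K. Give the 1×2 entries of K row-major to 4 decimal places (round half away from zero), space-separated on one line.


0.0332 -0.8975

BᵀP = [-48.0000 18.0000]
S = R + BᵀPB = [1/2] + [180.0000] = [180.5000]
BᵀPA = [6.0000 -162.0000]
K = S⁻¹·BᵀPA = [0.0332 -0.8975]
A−BK = [1.0997 0.3075; 2.9335 0.7950]
AᵀP(A−BK) = [6.0506 1.6350; 1.6350 0.8539]
P' = Q + AᵀP(A−BK) = [31.0506 9.6350; 9.6350 4.8539]
tr(P') = 35.9044


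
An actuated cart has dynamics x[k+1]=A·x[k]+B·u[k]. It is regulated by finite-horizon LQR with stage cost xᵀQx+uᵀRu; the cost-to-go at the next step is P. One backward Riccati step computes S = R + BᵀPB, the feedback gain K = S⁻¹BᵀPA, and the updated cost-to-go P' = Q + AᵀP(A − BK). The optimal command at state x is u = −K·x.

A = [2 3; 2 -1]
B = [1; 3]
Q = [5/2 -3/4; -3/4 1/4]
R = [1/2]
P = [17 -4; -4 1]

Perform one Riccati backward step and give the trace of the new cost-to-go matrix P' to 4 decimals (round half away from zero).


BᵀP = [5.0000 -1.0000]
S = R + BᵀPB = [1/2] + [2.0000] = [2.5000]
BᵀPA = [8.0000 16.0000]
K = S⁻¹·BᵀPA = [3.2000 6.4000]
A−BK = [-1.2000 -3.4000; -7.6000 -20.2000]
AᵀP(A−BK) = [14.4000 32.8000; 32.8000 75.6000]
P' = Q + AᵀP(A−BK) = [16.9000 32.0500; 32.0500 75.8500]
tr(P') = 92.7500

92.7500


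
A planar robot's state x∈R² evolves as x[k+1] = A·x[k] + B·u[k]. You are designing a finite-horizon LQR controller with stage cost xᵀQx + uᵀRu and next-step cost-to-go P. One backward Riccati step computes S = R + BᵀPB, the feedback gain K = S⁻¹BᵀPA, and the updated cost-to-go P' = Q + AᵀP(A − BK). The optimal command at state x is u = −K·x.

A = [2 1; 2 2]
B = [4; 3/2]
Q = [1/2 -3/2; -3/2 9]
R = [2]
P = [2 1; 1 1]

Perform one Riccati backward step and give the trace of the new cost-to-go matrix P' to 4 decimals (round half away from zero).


12.1373

BᵀP = [9.5000 5.5000]
S = R + BᵀPB = [2] + [46.2500] = [48.2500]
BᵀPA = [30.0000 20.5000]
K = S⁻¹·BᵀPA = [0.6218 0.4249]
A−BK = [-0.4870 -0.6995; 1.0674 1.3627]
AᵀP(A−BK) = [1.3472 1.2539; 1.2539 1.2902]
P' = Q + AᵀP(A−BK) = [1.8472 -0.2461; -0.2461 10.2902]
tr(P') = 12.1373


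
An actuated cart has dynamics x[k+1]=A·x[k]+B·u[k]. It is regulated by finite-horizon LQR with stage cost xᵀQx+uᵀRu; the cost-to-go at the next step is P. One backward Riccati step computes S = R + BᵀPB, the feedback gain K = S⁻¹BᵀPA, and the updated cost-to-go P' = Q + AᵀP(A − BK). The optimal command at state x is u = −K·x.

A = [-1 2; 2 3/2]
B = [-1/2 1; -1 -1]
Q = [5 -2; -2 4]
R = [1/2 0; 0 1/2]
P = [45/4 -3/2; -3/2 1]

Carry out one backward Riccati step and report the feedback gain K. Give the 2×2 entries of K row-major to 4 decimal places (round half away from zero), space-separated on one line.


BᵀP = [-4.1250 -0.2500; 12.7500 -2.5000]
S = R + BᵀPB = [1/2 0; 0 1/2] + [2.3125 -3.8750; -3.8750 15.2500] = [2.8125 -3.8750; -3.8750 15.7500]
BᵀPA = [3.6250 -8.6250; -17.7500 21.7500]
K = S⁻¹·BᵀPA = [-0.3991 -1.7609; -1.2252 0.9477]
A−BK = [0.0256 0.1718; 0.3757 0.6868]
AᵀP(A−BK) = [0.9498 -0.0448; -0.0448 2.4493]
P' = Q + AᵀP(A−BK) = [5.9498 -2.0448; -2.0448 6.4493]
tr(P') = 12.3991

-0.3991 -1.7609 -1.2252 0.9477


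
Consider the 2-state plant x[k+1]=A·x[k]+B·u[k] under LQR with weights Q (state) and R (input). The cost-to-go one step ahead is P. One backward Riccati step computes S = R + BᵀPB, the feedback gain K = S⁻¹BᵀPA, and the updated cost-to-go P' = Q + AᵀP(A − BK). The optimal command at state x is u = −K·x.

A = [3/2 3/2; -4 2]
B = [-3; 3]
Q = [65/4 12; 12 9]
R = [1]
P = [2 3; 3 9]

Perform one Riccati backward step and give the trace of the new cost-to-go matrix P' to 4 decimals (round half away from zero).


61.5435

BᵀP = [3.0000 18.0000]
S = R + BᵀPB = [1] + [45.0000] = [46.0000]
BᵀPA = [-67.5000 40.5000]
K = S⁻¹·BᵀPA = [-1.4674 0.8804]
A−BK = [-2.9022 4.1413; 0.4022 -0.6413]
AᵀP(A−BK) = [13.4511 -17.0707; -17.0707 22.8424]
P' = Q + AᵀP(A−BK) = [29.7011 -5.0707; -5.0707 31.8424]
tr(P') = 61.5435


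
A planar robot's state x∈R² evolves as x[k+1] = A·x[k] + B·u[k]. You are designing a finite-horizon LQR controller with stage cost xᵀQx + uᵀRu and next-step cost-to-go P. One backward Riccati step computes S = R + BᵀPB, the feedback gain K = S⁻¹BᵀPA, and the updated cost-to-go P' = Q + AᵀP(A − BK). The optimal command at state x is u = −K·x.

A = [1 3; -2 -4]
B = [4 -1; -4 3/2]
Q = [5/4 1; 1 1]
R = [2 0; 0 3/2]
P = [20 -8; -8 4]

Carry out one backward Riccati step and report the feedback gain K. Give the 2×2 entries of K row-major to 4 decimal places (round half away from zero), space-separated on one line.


0.2613 0.7132 -0.2189 -0.3813

BᵀP = [112.0000 -48.0000; -32.0000 14.0000]
S = R + BᵀPB = [2 0; 0 3/2] + [640.0000 -184.0000; -184.0000 53.0000] = [642.0000 -184.0000; -184.0000 54.5000]
BᵀPA = [208.0000 528.0000; -60.0000 -152.0000]
K = S⁻¹·BᵀPA = [0.2613 0.7132; -0.2189 -0.3813]
A−BK = [-0.2639 -0.2339; -0.6267 -0.5755]
AᵀP(A−BK) = [0.5260 0.7873; 0.7873 1.5004]
P' = Q + AᵀP(A−BK) = [1.7760 1.7873; 1.7873 2.5004]
tr(P') = 4.2765


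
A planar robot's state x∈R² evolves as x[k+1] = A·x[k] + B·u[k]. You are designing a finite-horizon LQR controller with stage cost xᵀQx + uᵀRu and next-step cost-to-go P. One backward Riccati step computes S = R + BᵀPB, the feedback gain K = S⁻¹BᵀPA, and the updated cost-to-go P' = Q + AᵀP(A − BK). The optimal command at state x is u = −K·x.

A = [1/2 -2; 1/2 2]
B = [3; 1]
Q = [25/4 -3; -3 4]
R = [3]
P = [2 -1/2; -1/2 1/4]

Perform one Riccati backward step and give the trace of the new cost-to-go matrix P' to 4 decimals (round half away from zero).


13.3288

BᵀP = [5.5000 -1.2500]
S = R + BᵀPB = [3] + [15.2500] = [18.2500]
BᵀPA = [2.1250 -13.5000]
K = S⁻¹·BᵀPA = [0.1164 -0.7397]
A−BK = [0.1507 0.2192; 0.3836 2.7397]
AᵀP(A−BK) = [0.0651 -0.1781; -0.1781 3.0137]
P' = Q + AᵀP(A−BK) = [6.3151 -3.1781; -3.1781 7.0137]
tr(P') = 13.3288


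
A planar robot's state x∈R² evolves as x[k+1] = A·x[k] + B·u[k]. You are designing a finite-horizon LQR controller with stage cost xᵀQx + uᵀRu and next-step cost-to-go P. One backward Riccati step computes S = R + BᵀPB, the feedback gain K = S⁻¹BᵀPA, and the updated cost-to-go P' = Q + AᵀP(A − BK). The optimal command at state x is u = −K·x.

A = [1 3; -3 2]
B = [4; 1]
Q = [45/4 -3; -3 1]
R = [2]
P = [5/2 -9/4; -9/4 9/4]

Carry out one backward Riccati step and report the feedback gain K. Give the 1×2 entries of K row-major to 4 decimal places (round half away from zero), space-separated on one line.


1.0667 0.3714

BᵀP = [7.7500 -6.7500]
S = R + BᵀPB = [2] + [24.2500] = [26.2500]
BᵀPA = [28.0000 9.7500]
K = S⁻¹·BᵀPA = [1.0667 0.3714]
A−BK = [-3.2667 1.5143; -4.0667 1.6286]
AᵀP(A−BK) = [6.3833 -0.6500; -0.6500 0.8786]
P' = Q + AᵀP(A−BK) = [17.6333 -3.6500; -3.6500 1.8786]
tr(P') = 19.5119


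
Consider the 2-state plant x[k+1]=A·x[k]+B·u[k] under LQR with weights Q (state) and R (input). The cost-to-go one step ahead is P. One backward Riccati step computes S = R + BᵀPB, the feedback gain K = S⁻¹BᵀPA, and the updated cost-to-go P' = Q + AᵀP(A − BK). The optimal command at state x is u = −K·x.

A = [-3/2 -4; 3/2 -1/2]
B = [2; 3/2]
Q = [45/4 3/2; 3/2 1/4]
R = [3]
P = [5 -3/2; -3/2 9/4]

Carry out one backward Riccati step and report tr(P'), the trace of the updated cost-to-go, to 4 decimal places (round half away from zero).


51.6803

BᵀP = [7.7500 0.3750]
S = R + BᵀPB = [3] + [16.0625] = [19.0625]
BᵀPA = [-11.0625 -31.1875]
K = S⁻¹·BᵀPA = [-0.5803 -1.6361]
A−BK = [-0.3393 -0.7279; 2.3705 1.9541]
AᵀP(A−BK) = [16.6426 18.0885; 18.0885 23.5377]
P' = Q + AᵀP(A−BK) = [27.8926 19.5885; 19.5885 23.7877]
tr(P') = 51.6803


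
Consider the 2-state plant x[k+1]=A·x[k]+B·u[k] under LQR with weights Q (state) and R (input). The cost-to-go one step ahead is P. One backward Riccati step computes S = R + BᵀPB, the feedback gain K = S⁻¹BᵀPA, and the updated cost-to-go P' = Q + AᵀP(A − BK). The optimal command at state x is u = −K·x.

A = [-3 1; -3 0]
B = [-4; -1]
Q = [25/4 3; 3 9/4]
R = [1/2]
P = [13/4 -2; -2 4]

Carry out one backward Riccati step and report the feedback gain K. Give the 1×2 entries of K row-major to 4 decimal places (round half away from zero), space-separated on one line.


BᵀP = [-11.0000 4.0000]
S = R + BᵀPB = [1/2] + [40.0000] = [40.5000]
BᵀPA = [21.0000 -11.0000]
K = S⁻¹·BᵀPA = [0.5185 -0.2716]
A−BK = [-0.9259 -0.0864; -2.4815 -0.2716]
AᵀP(A−BK) = [18.3611 1.9537; 1.9537 0.2623]
P' = Q + AᵀP(A−BK) = [24.6111 4.9537; 4.9537 2.5123]
tr(P') = 27.1235

0.5185 -0.2716


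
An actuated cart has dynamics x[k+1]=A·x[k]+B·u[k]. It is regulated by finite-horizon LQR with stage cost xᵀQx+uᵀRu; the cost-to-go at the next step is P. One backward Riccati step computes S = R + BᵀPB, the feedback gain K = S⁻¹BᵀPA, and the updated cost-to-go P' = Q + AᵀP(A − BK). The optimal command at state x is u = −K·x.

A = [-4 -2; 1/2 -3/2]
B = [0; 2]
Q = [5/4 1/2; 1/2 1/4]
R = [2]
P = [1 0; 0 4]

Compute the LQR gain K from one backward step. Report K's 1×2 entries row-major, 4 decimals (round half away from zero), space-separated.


0.2222 -0.6667

BᵀP = [0.0000 8.0000]
S = R + BᵀPB = [2] + [16.0000] = [18.0000]
BᵀPA = [4.0000 -12.0000]
K = S⁻¹·BᵀPA = [0.2222 -0.6667]
A−BK = [-4.0000 -2.0000; 0.0556 -0.1667]
AᵀP(A−BK) = [16.1111 7.6667; 7.6667 5.0000]
P' = Q + AᵀP(A−BK) = [17.3611 8.1667; 8.1667 5.2500]
tr(P') = 22.6111


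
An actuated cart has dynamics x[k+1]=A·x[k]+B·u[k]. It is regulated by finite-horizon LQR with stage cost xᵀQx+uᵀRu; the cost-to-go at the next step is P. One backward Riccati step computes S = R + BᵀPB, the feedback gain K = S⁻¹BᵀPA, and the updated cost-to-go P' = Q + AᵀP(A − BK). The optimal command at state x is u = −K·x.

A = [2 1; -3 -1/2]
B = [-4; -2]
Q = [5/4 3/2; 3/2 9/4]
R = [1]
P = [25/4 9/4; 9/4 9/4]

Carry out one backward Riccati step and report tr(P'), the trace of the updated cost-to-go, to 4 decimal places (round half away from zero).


20.4234

BᵀP = [-29.5000 -13.5000]
S = R + BᵀPB = [1] + [145.0000] = [146.0000]
BᵀPA = [-18.5000 -22.7500]
K = S⁻¹·BᵀPA = [-0.1267 -0.1558]
A−BK = [1.4932 0.3767; -3.2534 -0.8116]
AᵀP(A−BK) = [15.9058 3.9923; 3.9923 1.0176]
P' = Q + AᵀP(A−BK) = [17.1558 5.4923; 5.4923 3.2676]
tr(P') = 20.4234


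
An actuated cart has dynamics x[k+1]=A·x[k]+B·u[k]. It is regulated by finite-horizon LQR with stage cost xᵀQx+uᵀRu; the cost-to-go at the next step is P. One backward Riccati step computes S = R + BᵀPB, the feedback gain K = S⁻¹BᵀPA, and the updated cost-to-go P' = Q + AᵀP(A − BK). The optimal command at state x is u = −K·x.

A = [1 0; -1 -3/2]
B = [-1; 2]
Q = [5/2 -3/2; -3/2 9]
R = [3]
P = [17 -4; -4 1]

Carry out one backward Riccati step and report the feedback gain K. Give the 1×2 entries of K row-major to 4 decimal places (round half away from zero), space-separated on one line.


BᵀP = [-25.0000 6.0000]
S = R + BᵀPB = [3] + [37.0000] = [40.0000]
BᵀPA = [-31.0000 -9.0000]
K = S⁻¹·BᵀPA = [-0.7750 -0.2250]
A−BK = [0.2250 -0.2250; 0.5500 -1.0500]
AᵀP(A−BK) = [1.9750 0.5250; 0.5250 0.2250]
P' = Q + AᵀP(A−BK) = [4.4750 -0.9750; -0.9750 9.2250]
tr(P') = 13.7000

-0.7750 -0.2250


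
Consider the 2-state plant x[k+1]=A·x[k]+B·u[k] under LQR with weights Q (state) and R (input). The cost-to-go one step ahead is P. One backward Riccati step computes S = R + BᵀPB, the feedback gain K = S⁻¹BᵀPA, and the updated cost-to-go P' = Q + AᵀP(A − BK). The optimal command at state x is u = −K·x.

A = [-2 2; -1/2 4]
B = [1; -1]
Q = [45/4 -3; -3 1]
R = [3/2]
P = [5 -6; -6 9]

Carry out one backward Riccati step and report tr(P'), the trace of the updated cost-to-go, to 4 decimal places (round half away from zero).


BᵀP = [11.0000 -15.0000]
S = R + BᵀPB = [3/2] + [26.0000] = [27.5000]
BᵀPA = [-14.5000 -38.0000]
K = S⁻¹·BᵀPA = [-0.5273 -1.3818]
A−BK = [-1.4727 3.3818; -1.0273 2.6182]
AᵀP(A−BK) = [2.6045 -4.0364; -4.0364 15.4909]
P' = Q + AᵀP(A−BK) = [13.8545 -7.0364; -7.0364 16.4909]
tr(P') = 30.3455

30.3455


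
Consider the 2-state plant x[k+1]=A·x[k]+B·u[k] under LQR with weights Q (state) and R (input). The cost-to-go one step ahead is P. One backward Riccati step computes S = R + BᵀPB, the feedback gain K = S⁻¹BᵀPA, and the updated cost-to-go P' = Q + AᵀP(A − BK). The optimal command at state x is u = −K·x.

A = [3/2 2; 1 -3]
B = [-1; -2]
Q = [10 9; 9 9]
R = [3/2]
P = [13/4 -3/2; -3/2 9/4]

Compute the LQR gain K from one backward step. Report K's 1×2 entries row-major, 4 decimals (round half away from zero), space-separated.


BᵀP = [-0.2500 -3.0000]
S = R + BᵀPB = [3/2] + [6.2500] = [7.7500]
BᵀPA = [-3.3750 8.5000]
K = S⁻¹·BᵀPA = [-0.4355 1.0968]
A−BK = [1.0645 3.0968; 0.1290 -0.8065]
AᵀP(A−BK) = [3.5927 10.4516; 10.4516 41.9274]
P' = Q + AᵀP(A−BK) = [13.5927 19.4516; 19.4516 50.9274]
tr(P') = 64.5202

-0.4355 1.0968


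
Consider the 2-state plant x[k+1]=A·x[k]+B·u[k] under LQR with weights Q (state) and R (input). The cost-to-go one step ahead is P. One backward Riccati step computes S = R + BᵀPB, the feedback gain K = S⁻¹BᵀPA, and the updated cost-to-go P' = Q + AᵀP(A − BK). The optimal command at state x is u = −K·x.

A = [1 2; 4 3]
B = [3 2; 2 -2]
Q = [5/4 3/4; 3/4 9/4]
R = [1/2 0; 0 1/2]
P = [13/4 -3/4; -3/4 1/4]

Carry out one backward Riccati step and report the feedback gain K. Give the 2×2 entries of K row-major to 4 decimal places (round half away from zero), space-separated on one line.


BᵀP = [8.2500 -1.7500; 8.0000 -2.0000]
S = R + BᵀPB = [1/2 0; 0 1/2] + [21.2500 20.0000; 20.0000 20.0000] = [21.7500 20.0000; 20.0000 20.5000]
BᵀPA = [1.2500 11.2500; 0.0000 10.0000]
K = S⁻¹·BᵀPA = [0.5586 0.6676; -0.5450 -0.1635]
A−BK = [0.4142 0.3243; 1.7929 1.3379]
AᵀP(A−BK) = [0.5518 0.4155; 0.4155 0.3747]
P' = Q + AᵀP(A−BK) = [1.8018 1.1655; 1.1655 2.6247]
tr(P') = 4.4264

0.5586 0.6676 -0.5450 -0.1635


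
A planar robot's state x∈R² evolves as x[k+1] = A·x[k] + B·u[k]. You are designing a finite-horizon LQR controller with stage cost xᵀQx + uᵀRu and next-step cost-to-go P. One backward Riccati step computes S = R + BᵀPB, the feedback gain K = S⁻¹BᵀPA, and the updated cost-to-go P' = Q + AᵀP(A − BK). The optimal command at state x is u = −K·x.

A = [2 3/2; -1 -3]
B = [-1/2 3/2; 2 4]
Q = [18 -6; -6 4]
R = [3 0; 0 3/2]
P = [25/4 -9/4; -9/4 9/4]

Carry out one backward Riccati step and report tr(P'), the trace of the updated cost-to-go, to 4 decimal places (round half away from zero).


BᵀP = [-7.6250 5.6250; 0.3750 5.6250]
S = R + BᵀPB = [3 0; 0 3/2] + [15.0625 11.0625; 11.0625 23.0625] = [18.0625 11.0625; 11.0625 24.5625]
BᵀPA = [-20.8750 -28.3125; -4.8750 -16.3125]
K = S⁻¹·BᵀPA = [-1.4281 -1.6029; 0.4447 0.0578]
A−BK = [0.6189 0.6119; 0.0773 -0.0254]
AᵀP(A−BK) = [8.6069 9.1970; 9.1970 10.1240]
P' = Q + AᵀP(A−BK) = [26.6069 3.1970; 3.1970 14.1240]
tr(P') = 40.7310

40.7310


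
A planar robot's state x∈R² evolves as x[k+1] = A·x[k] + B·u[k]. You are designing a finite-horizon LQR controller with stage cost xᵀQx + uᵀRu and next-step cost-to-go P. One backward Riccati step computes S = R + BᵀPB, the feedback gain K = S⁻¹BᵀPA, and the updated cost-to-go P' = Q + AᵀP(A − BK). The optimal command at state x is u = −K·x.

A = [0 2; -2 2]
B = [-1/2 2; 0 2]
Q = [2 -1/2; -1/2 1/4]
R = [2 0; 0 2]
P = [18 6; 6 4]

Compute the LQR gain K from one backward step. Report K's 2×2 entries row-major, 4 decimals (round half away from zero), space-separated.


-0.4112 -0.1495 -0.3614 0.9595

BᵀP = [-9.0000 -3.0000; 48.0000 20.0000]
S = R + BᵀPB = [2 0; 0 2] + [4.5000 -24.0000; -24.0000 136.0000] = [6.5000 -24.0000; -24.0000 138.0000]
BᵀPA = [6.0000 -24.0000; -40.0000 136.0000]
K = S⁻¹·BᵀPA = [-0.4112 -0.1495; -0.3614 0.9595]
A−BK = [0.5171 0.0062; -1.2773 0.0810]
AᵀP(A−BK) = [4.0125 -0.7227; -0.7227 1.9190]
P' = Q + AᵀP(A−BK) = [6.0125 -1.2227; -1.2227 2.1690]
tr(P') = 8.1815


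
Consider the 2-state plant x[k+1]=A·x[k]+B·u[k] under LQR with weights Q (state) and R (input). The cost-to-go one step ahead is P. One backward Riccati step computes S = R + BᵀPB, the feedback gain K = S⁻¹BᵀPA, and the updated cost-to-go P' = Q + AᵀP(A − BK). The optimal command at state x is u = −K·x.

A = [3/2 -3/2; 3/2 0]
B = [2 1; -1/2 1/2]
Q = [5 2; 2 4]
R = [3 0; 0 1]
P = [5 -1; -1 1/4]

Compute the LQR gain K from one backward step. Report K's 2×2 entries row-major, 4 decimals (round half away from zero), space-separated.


0.3248 -0.4240 0.4686 -0.5430

BᵀP = [10.5000 -2.1250; 4.5000 -0.8750]
S = R + BᵀPB = [3 0; 0 1] + [22.0625 9.4375; 9.4375 4.0625] = [25.0625 9.4375; 9.4375 5.0625]
BᵀPA = [12.5625 -15.7500; 5.4375 -6.7500]
K = S⁻¹·BᵀPA = [0.3248 -0.4240; 0.4686 -0.5430]
A−BK = [0.3818 -0.1091; 1.4281 0.0595]
AᵀP(A−BK) = [0.6843 -0.7215; -0.7215 0.9074]
P' = Q + AᵀP(A−BK) = [5.6843 1.2785; 1.2785 4.9074]
tr(P') = 10.5917


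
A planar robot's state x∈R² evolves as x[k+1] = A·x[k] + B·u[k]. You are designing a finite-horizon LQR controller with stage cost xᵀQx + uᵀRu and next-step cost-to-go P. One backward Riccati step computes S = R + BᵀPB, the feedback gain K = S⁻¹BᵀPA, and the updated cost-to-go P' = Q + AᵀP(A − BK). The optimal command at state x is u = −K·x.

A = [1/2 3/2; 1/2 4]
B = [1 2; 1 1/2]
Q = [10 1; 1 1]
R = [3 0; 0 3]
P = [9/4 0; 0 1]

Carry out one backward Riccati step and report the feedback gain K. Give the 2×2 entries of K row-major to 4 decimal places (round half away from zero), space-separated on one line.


BᵀP = [2.2500 1.0000; 4.5000 0.5000]
S = R + BᵀPB = [3 0; 0 3] + [3.2500 5.0000; 5.0000 9.2500] = [6.2500 5.0000; 5.0000 12.2500]
BᵀPA = [1.6250 7.3750; 2.5000 8.7500]
K = S⁻¹·BᵀPA = [0.1436 0.9036; 0.1455 0.3455]
A−BK = [0.0655 -0.0945; 0.2836 2.9236]
AᵀP(A−BK) = [0.2155 1.3555; 1.3555 11.3755]
P' = Q + AᵀP(A−BK) = [10.2155 2.3555; 2.3555 12.3755]
tr(P') = 22.5909

0.1436 0.9036 0.1455 0.3455


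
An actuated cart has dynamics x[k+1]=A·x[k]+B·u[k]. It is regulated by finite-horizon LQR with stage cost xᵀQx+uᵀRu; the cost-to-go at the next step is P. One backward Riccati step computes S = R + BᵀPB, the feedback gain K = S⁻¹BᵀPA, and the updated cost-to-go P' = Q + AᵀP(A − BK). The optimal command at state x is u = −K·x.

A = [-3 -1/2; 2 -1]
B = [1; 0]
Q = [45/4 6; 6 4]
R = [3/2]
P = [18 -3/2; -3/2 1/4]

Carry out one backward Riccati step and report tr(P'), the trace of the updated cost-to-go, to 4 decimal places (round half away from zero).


BᵀP = [18.0000 -1.5000]
S = R + BᵀPB = [3/2] + [18.0000] = [19.5000]
BᵀPA = [-57.0000 -7.5000]
K = S⁻¹·BᵀPA = [-2.9231 -0.3846]
A−BK = [-0.0769 -0.1154; 2.0000 -1.0000]
AᵀP(A−BK) = [14.3846 1.5769; 1.5769 0.3654]
P' = Q + AᵀP(A−BK) = [25.6346 7.5769; 7.5769 4.3654]
tr(P') = 30.0000

30.0000


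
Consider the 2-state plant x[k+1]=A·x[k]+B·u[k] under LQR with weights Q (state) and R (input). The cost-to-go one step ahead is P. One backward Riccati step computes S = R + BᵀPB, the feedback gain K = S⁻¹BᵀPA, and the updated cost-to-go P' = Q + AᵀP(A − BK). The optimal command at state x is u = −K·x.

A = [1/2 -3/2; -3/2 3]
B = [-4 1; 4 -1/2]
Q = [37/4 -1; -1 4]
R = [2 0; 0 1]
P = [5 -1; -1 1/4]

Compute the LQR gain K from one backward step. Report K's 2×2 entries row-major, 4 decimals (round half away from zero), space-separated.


-0.1535 0.3975 0.0524 -0.1544

BᵀP = [-24.0000 5.0000; 5.5000 -1.1250]
S = R + BᵀPB = [2 0; 0 1] + [116.0000 -26.5000; -26.5000 6.0625] = [118.0000 -26.5000; -26.5000 7.0625]
BᵀPA = [-19.5000 51.0000; 4.4375 -11.6250]
K = S⁻¹·BᵀPA = [-0.1535 0.3975; 0.0524 -0.1544]
A−BK = [-0.1663 0.2445; -0.8599 1.3327]
AᵀP(A−BK) = [0.0870 -0.1880; -0.1880 0.4311]
P' = Q + AᵀP(A−BK) = [9.3370 -1.1880; -1.1880 4.4311]
tr(P') = 13.7681


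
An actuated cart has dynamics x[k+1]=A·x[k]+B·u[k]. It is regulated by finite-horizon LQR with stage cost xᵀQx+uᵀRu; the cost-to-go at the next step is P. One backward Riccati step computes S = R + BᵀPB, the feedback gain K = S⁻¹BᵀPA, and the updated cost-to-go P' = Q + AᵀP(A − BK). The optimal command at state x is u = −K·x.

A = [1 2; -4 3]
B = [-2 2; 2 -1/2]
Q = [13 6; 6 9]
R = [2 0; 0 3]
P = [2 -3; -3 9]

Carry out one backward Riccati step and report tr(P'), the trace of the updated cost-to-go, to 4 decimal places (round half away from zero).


BᵀP = [-10.0000 24.0000; 5.5000 -10.5000]
S = R + BᵀPB = [2 0; 0 3] + [68.0000 -32.0000; -32.0000 16.2500] = [70.0000 -32.0000; -32.0000 19.2500]
BᵀPA = [-106.0000 52.0000; 47.5000 -20.5000]
K = S⁻¹·BᵀPA = [-1.6090 1.0665; -0.2071 0.7079]
A−BK = [-1.8037 2.7172; -0.8856 1.2210]
AᵀP(A−BK) = [9.2875 -9.5796; -9.5796 12.0556]
P' = Q + AᵀP(A−BK) = [22.2875 -3.5796; -3.5796 21.0556]
tr(P') = 43.3431

43.3431


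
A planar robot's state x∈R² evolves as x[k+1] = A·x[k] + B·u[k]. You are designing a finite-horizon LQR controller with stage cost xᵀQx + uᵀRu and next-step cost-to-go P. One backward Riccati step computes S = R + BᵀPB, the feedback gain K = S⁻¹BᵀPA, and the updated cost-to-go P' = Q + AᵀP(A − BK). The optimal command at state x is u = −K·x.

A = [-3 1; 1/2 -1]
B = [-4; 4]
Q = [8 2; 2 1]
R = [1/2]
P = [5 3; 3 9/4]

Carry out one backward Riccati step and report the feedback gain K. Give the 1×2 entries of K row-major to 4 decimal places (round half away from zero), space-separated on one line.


BᵀP = [-8.0000 -3.0000]
S = R + BᵀPB = [1/2] + [20.0000] = [20.5000]
BᵀPA = [22.5000 -5.0000]
K = S⁻¹·BᵀPA = [1.0976 -0.2439]
A−BK = [1.3902 0.0244; -3.8902 -0.0244]
AᵀP(A−BK) = [11.8674 -0.1372; -0.1372 0.0305]
P' = Q + AᵀP(A−BK) = [19.8674 1.8628; 1.8628 1.0305]
tr(P') = 20.8979

1.0976 -0.2439


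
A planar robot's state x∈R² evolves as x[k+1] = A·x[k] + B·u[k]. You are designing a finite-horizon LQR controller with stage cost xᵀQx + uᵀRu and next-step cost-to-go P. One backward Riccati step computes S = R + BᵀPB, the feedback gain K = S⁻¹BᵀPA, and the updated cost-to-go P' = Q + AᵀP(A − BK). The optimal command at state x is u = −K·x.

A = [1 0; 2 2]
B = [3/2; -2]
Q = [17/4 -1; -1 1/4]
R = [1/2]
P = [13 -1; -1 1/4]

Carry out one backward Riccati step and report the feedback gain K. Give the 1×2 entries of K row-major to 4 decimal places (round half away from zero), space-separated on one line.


0.4762 -0.1088

BᵀP = [21.5000 -2.0000]
S = R + BᵀPB = [1/2] + [36.2500] = [36.7500]
BᵀPA = [17.5000 -4.0000]
K = S⁻¹·BᵀPA = [0.4762 -0.1088]
A−BK = [0.2857 0.1633; 2.9524 1.7823]
AᵀP(A−BK) = [1.6667 0.9048; 0.9048 0.5646]
P' = Q + AᵀP(A−BK) = [5.9167 -0.0952; -0.0952 0.8146]
tr(P') = 6.7313


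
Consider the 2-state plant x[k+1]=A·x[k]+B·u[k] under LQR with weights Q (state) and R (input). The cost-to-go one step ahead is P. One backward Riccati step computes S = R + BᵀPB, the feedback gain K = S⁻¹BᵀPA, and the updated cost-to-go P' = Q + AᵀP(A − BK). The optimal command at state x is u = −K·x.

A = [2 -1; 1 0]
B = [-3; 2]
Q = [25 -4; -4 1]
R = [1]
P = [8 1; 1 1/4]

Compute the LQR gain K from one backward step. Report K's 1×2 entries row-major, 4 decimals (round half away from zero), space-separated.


-0.7500 0.3548

BᵀP = [-22.0000 -2.5000]
S = R + BᵀPB = [1] + [61.0000] = [62.0000]
BᵀPA = [-46.5000 22.0000]
K = S⁻¹·BᵀPA = [-0.7500 0.3548]
A−BK = [-0.2500 0.0645; 2.5000 -0.7097]
AᵀP(A−BK) = [1.3750 -0.5000; -0.5000 0.1935]
P' = Q + AᵀP(A−BK) = [26.3750 -4.5000; -4.5000 1.1935]
tr(P') = 27.5685


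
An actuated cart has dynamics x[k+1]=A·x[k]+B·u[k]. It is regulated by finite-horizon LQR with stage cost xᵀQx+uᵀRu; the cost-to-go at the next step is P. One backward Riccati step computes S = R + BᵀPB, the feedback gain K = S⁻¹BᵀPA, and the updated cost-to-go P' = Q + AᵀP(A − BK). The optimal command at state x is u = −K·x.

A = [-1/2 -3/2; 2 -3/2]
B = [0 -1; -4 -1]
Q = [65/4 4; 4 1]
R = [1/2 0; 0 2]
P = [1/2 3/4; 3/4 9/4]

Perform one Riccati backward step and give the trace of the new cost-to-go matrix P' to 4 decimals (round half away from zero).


18.0101

BᵀP = [-3.0000 -9.0000; -1.2500 -3.0000]
S = R + BᵀPB = [1/2 0; 0 2] + [36.0000 12.0000; 12.0000 4.2500] = [36.5000 12.0000; 12.0000 6.2500]
BᵀPA = [-16.5000 18.0000; -5.3750 6.3750]
K = S⁻¹·BᵀPA = [-0.4591 0.4279; 0.0215 0.1984]
A−BK = [-0.4785 -1.3016; 0.1850 0.4101]
AᵀP(A−BK) = [0.1650 0.0646; 0.0646 0.5951]
P' = Q + AᵀP(A−BK) = [16.4150 4.0646; 4.0646 1.5951]
tr(P') = 18.0101


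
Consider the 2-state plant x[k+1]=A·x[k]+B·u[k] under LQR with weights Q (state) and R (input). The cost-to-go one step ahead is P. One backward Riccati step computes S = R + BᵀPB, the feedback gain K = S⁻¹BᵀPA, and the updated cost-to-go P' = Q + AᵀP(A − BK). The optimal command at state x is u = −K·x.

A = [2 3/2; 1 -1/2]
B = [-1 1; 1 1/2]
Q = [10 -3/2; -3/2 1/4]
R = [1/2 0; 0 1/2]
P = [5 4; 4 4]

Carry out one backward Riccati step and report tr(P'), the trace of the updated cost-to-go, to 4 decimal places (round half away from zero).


BᵀP = [-1.0000 0.0000; 7.0000 6.0000]
S = R + BᵀPB = [1/2 0; 0 1/2] + [1.0000 -1.0000; -1.0000 10.0000] = [1.5000 -1.0000; -1.0000 10.5000]
BᵀPA = [-2.0000 -1.5000; 20.0000 7.5000]
K = S⁻¹·BᵀPA = [-0.0678 -0.5593; 1.8983 0.6610]
A−BK = [0.0339 0.2797; 0.1186 -0.2712]
AᵀP(A−BK) = [1.8983 0.6610; 0.6610 0.4534]
P' = Q + AᵀP(A−BK) = [11.8983 -0.8390; -0.8390 0.7034]
tr(P') = 12.6017

12.6017
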